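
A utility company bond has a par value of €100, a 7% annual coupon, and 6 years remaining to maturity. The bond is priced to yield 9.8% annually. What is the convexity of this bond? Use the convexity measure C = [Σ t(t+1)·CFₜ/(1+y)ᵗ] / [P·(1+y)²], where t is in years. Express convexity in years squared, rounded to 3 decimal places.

With y = 0.098:
  t   CF        PV=CF/(1+0.098)^t    t·PV        t(t+1)·PV
  1         7.00         6.3752         6.3752          12.7505
  2         7.00         5.8062        11.6124          34.8373
  3         7.00         5.2880        15.8640          63.4559
  4         7.00         4.8160        19.2641          96.3205
  5         7.00         4.3862        21.9309         131.5854
  6       107.00        61.0618       366.3709       2,564.5964
  Σ                     87.7335       441.4176       2,903.5460
P = 87.7335.
Convexity = Σ t(t+1)·PV / [P·(1+y)²] = 2,903.5460 / (87.7335 × 1.205604) = 27.45104.

27.451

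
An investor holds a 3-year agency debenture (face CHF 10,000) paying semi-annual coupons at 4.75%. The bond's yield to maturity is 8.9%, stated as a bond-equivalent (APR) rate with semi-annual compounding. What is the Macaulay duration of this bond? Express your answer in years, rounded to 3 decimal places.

Periodic yield y = 0.0445. Discount each cash flow and weight by its period:
  t   CF        PV=CF/(1+0.0445)^t    t·PV
  1       237.50       227.3815       227.3815
  2       237.50       217.6941       435.3883
  3       237.50       208.4195       625.2584
  4       237.50       199.5399       798.1598
  5       237.50       191.0387       955.1936
  6    10,237.50     7,883.9389    47,303.6333
  Σ                  8,928.0127    50,345.0148
Price P = Σ PV = 8,928.0127.
Macaulay duration = Σ(t·PV) / P = 50,345.0148 / 8,928.0127 = 5.63899 half-year periods.
In years: 5.63899 / 2 = 2.81950 years.

2.819 years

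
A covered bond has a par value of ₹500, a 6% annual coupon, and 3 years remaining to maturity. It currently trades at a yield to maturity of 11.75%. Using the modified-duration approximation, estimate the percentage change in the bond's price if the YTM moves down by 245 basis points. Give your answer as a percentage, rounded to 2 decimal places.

Periodic yield y = 0.1175. Modified duration first:
  t   CF        PV=CF/(1+0.1175)^t    t·PV
  1        30.00        26.8456        26.8456
  2        30.00        24.0229        48.0459
  3       530.00       379.7810     1,139.3431
  Σ                    430.6496     1,214.2346
P = 430.6496; D_Mac = 2.81954 yrs; D_mod = 2.81954/(1+0.1175) = 2.52308 yrs.
ΔP/P ≈ -D_mod · Δy = -2.52308 × (-0.0245) = +0.061815 = +6.1815%.

+6.18%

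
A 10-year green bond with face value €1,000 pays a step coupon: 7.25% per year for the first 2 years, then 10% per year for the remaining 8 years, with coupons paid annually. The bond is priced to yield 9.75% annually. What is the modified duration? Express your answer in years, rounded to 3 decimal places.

Periodic yield y = 0.0975. First find Macaulay duration:
  t   CF        PV=CF/(1+0.0975)^t    t·PV
  1        72.50        66.0592        66.0592
  2        72.50        60.1906       120.3813
  3       100.00        75.6461       226.9382
  4       100.00        68.9258       275.7032
  5       100.00        62.8026       314.0128
  6       100.00        57.2233       343.3397
  7       100.00        52.1397       364.9777
  8       100.00        47.5077       380.0614
  9       100.00        43.2872       389.5846
  10    1,100.00       433.8578     4,338.5779
  Σ                    967.6399     6,819.6361
P = 967.6399; Macaulay duration = 6,819.6361 / 967.6399 = 7.04770 years.
Modified duration = D_Mac / (1 + y) = 7.04770 / 1.0975 = 6.42159 years.

6.422 years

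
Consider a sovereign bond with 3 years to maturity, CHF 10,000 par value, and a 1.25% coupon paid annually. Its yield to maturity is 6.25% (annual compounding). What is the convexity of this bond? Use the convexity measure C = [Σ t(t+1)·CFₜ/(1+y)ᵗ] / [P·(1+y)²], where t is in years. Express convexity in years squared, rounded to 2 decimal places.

With y = 0.0625:
  t   CF        PV=CF/(1+0.0625)^t    t·PV        t(t+1)·PV
  1       125.00       117.6471       117.6471         235.2941
  2       125.00       110.7266       221.4533         664.3599
  3    10,125.00     8,441.2782    25,323.8347     101,295.3389
  Σ                  8,669.6519    25,662.9351     102,194.9929
P = 8,669.6519.
Convexity = Σ t(t+1)·PV / [P·(1+y)²] = 102,194.9929 / (8,669.6519 × 1.128906) = 10.44167.

10.44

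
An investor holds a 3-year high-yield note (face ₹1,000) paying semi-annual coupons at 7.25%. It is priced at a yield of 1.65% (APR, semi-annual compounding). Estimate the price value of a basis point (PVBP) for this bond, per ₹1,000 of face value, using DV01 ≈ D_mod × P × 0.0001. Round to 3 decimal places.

₹0.320

Periodic yield y = 0.00825.
  t   CF        PV=CF/(1+0.00825)^t    t·PV
  1        36.25        35.9534        35.9534
  2        36.25        35.6592        71.3184
  3        36.25        35.3674       106.1022
  4        36.25        35.0780       140.3121
  5        36.25        34.7910       173.9550
  6     1,036.25       986.4048     5,918.4286
  Σ                  1,163.2538     6,446.0696
P = 1,163.2538; D_Mac = 5.54141 half-year periods = 2.77071 yrs; D_mod = 2.74804 yrs.
DV01 ≈ 2.74804 × 1,163.2538 × 0.0001 = 0.319666.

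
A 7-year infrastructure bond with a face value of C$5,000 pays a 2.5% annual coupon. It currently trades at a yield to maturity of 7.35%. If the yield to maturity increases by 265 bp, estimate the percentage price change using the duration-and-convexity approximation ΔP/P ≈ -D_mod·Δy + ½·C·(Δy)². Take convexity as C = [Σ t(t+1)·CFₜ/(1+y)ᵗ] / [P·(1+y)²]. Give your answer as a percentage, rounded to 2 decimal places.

With y = 0.0735:
  t   CF        PV=CF/(1+0.0735)^t    t·PV        t(t+1)·PV
  1       125.00       116.4415       116.4415         232.8831
  2       125.00       108.4691       216.9381         650.8144
  3       125.00       101.0424       303.1273       1,212.5094
  4       125.00        94.1243       376.4973       1,882.4863
  5       125.00        87.6798       438.3992       2,630.3953
  6       125.00        81.6766       490.0597       3,430.4177
  7     5,125.00     3,119.4608    21,836.2254     174,689.8031
  Σ                  3,708.8946    23,777.6886     184,729.3093
P = 3,708.8946; D_Mac = 6.41099 yrs; D_mod = 5.97205 yrs; C = 43.22024.
Duration effect: -5.97205 × (+0.0265) = -0.158259
Convexity effect: 0.5 × 43.22024 × (0.0265)² = +0.0151757
ΔP/P ≈ -0.158259 + 0.0151757 = -0.143083 = -14.3083%.

-14.31%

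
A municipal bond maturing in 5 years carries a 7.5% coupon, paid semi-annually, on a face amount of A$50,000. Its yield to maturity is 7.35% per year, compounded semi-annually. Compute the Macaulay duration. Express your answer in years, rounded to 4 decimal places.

4.2631 years

Periodic yield y = 0.03675. Discount each cash flow and weight by its period:
  t   CF        PV=CF/(1+0.03675)^t    t·PV
  1     1,875.00     1,808.5363     1,808.5363
  2     1,875.00     1,744.4285     3,488.8571
  3     1,875.00     1,682.5932     5,047.7797
  4     1,875.00     1,622.9498     6,491.7993
  5     1,875.00     1,565.4206     7,827.1031
  6     1,875.00     1,509.9307     9,059.5840
  7     1,875.00     1,456.4077    10,194.8538
  8     1,875.00     1,404.7820    11,238.2556
  9     1,875.00     1,354.9862    12,194.8759
  10   51,875.00    36,159.1047   361,591.0475
  Σ                 50,309.1398   428,942.6925
Price P = Σ PV = 50,309.1398.
Macaulay duration = Σ(t·PV) / P = 428,942.6925 / 50,309.1398 = 8.52614 half-year periods.
In years: 8.52614 / 2 = 4.26307 years.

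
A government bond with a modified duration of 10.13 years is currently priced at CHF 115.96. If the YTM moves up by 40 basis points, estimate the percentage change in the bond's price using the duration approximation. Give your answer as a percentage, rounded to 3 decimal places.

-4.052%

Duration approximation: ΔP/P ≈ -D_mod · Δy = -10.13 × (+0.004) = -0.040520.
As a percentage: -4.0520%.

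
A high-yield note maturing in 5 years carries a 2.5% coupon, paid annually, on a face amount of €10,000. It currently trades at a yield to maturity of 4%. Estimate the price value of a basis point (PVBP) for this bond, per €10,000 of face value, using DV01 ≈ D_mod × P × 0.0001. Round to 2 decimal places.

Periodic yield y = 0.04.
  t   CF        PV=CF/(1+0.04)^t    t·PV
  1       250.00       240.3846       240.3846
  2       250.00       231.1391       462.2781
  3       250.00       222.2491       666.7473
  4       250.00       213.7010       854.8042
  5    10,250.00     8,424.7528    42,123.7642
  Σ                  9,332.2267    44,347.9784
P = 9,332.2267; D_Mac = 4.75213 yrs; D_mod = 4.56936 yrs.
DV01 ≈ 4.56936 × 9,332.2267 × 0.0001 = 4.264229.

€4.26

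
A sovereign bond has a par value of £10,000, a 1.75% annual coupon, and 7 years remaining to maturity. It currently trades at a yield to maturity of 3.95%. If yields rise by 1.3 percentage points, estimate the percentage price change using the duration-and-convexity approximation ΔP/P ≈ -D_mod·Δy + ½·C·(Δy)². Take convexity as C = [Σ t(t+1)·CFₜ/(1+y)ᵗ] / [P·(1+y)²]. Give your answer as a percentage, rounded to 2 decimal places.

With y = 0.0395:
  t   CF        PV=CF/(1+0.0395)^t    t·PV        t(t+1)·PV
  1       175.00       168.3502       168.3502         336.7003
  2       175.00       161.9530       323.9060         971.7181
  3       175.00       155.7990       467.3969       1,869.5876
  4       175.00       149.8788       599.5150       2,997.5751
  5       175.00       144.1835       720.9175       4,325.5052
  6       175.00       138.7047       832.2280       5,825.5962
  7    10,175.00     7,758.2356    54,307.6490     434,461.1918
  Σ                  8,677.1047    57,419.9627     450,787.8743
P = 8,677.1047; D_Mac = 6.61741 yrs; D_mod = 6.36596 yrs; C = 48.07822.
Duration effect: -6.36596 × (+0.013) = -0.082757
Convexity effect: 0.5 × 48.07822 × (0.013)² = +0.0040626
ΔP/P ≈ -0.082757 + 0.0040626 = -0.078695 = -7.8695%.

-7.87%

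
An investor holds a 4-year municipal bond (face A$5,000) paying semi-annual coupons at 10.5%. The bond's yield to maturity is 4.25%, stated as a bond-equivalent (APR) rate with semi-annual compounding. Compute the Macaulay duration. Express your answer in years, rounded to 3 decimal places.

3.438 years

Periodic yield y = 0.02125. Discount each cash flow and weight by its period:
  t   CF        PV=CF/(1+0.02125)^t    t·PV
  1       262.50       257.0379       257.0379
  2       262.50       251.6895       503.3791
  3       262.50       246.4524       739.3573
  4       262.50       241.3243       965.2971
  5       262.50       236.3029     1,181.5143
  6       262.50       231.3859     1,388.3154
  7       262.50       226.5713     1,585.9988
  8     5,262.50     4,447.7007    35,581.6054
  Σ                  6,138.4649    42,202.5054
Price P = Σ PV = 6,138.4649.
Macaulay duration = Σ(t·PV) / P = 42,202.5054 / 6,138.4649 = 6.87509 half-year periods.
In years: 6.87509 / 2 = 3.43755 years.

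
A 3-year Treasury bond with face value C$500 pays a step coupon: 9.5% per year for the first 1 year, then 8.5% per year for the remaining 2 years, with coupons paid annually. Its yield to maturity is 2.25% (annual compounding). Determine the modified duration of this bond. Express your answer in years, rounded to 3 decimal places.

Periodic yield y = 0.0225. First find Macaulay duration:
  t   CF        PV=CF/(1+0.0225)^t    t·PV
  1        47.50        46.4548        46.4548
  2        42.50        40.6502        81.3003
  3       542.50       507.4693     1,522.4080
  Σ                    594.5743     1,650.1631
P = 594.5743; Macaulay duration = 1,650.1631 / 594.5743 = 2.77537 years.
Modified duration = D_Mac / (1 + y) = 2.77537 / 1.0225 = 2.71430 years.

2.714 years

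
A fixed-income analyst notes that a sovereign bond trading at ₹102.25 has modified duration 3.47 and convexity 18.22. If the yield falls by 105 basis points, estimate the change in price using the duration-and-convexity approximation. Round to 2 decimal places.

Duration effect: -D_mod·Δy = -3.47 × (-0.0105) = +0.036435
Convexity effect: ½·C·(Δy)² = 0.5 × 18.22 × (-0.0105)² = +0.0010043775
ΔP/P ≈ +0.036435 + 0.0010043775 = +0.0374393775
ΔP ≈ 102.25 × (+0.0374393775) = +3.828176349375.

+₹3.83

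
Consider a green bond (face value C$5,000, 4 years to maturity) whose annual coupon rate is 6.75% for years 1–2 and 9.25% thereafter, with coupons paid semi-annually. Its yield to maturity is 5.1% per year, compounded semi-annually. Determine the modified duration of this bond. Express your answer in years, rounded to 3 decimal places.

3.484 years

Periodic yield y = 0.0255. First find Macaulay duration:
  t   CF        PV=CF/(1+0.0255)^t    t·PV
  1       168.75       164.5539       164.5539
  2       168.75       160.4621       320.9242
  3       168.75       156.4721       469.4162
  4       168.75       152.5812       610.3249
  5       231.25       203.8935     1,019.4676
  6       231.25       198.8235     1,192.9411
  7       231.25       193.8796     1,357.1571
  8     5,231.25     4,276.8120    34,214.4958
  Σ                  5,507.4779    39,349.2808
P = 5,507.4779; Macaulay duration = 39,349.2808 / 5,507.4779 = 7.14470 half-year periods = 3.57235 years.
Modified duration = D_Mac / (1 + y) = 3.57235 / 1.0255 = 3.48352 years.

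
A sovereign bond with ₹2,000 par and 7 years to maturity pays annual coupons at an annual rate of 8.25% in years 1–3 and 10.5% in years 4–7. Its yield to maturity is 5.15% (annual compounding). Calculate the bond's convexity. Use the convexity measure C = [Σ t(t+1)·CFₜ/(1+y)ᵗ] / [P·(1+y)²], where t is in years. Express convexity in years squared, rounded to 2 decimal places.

With y = 0.0515:
  t   CF        PV=CF/(1+0.0515)^t    t·PV        t(t+1)·PV
  1       165.00       156.9187       156.9187         313.8374
  2       165.00       149.2332       298.4664         895.3991
  3       165.00       141.9241       425.7723       1,703.0891
  4       210.00       171.7838       687.1352       3,435.6759
  5       210.00       163.3702       816.8511       4,901.1068
  6       210.00       155.3687       932.2124       6,525.4869
  7     2,210.00     1,554.9890    10,884.9233      87,079.3867
  Σ                  2,493.5878    14,202.2794     104,853.9817
P = 2,493.5878.
Convexity = Σ t(t+1)·PV / [P·(1+y)²] = 104,853.9817 / (2,493.5878 × 1.105652) = 38.03135.

38.03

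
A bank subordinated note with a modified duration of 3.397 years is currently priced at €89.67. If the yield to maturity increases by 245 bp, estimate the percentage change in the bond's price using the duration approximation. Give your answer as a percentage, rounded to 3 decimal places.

Duration approximation: ΔP/P ≈ -D_mod · Δy = -3.397 × (+0.0245) = -0.0832265.
As a percentage: -8.32265%.

-8.323%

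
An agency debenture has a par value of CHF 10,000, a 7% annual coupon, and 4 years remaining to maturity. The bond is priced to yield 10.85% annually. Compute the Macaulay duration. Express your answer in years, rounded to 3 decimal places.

Periodic yield y = 0.1085. Discount each cash flow and weight by its year:
  t   CF        PV=CF/(1+0.1085)^t    t·PV
  1       700.00       631.4840       631.4840
  2       700.00       569.6743     1,139.3486
  3       700.00       513.9146     1,541.7438
  4    10,700.00     7,086.6501    28,346.6002
  Σ                  8,801.7230    31,659.1767
Price P = Σ PV = 8,801.7230.
Macaulay duration = Σ(t·PV) / P = 31,659.1767 / 8,801.7230 = 3.59693 years.

3.597 years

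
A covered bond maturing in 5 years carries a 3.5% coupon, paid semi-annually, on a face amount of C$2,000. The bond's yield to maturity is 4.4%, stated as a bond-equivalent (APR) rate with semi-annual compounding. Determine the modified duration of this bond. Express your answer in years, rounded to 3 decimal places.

4.521 years

Periodic yield y = 0.022. First find Macaulay duration:
  t   CF        PV=CF/(1+0.022)^t    t·PV
  1        35.00        34.2466        34.2466
  2        35.00        33.5094        67.0187
  3        35.00        32.7880        98.3641
  4        35.00        32.0822       128.3289
  5        35.00        31.3916       156.9580
  6        35.00        30.7159       184.2952
  7        35.00        30.0547       210.3826
  8        35.00        29.4077       235.2615
  9        35.00        28.7746       258.9718
  10    2,035.00     1,637.0255    16,370.2554
  Σ                  1,919.9962    17,744.0828
P = 1,919.9962; Macaulay duration = 17,744.0828 / 1,919.9962 = 9.24173 half-year periods = 4.62086 years.
Modified duration = D_Mac / (1 + y) = 4.62086 / 1.022 = 4.52139 years.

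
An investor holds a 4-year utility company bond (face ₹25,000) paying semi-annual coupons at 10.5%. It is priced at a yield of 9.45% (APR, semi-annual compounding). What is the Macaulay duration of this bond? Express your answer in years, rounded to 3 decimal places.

3.379 years

Periodic yield y = 0.04725. Discount each cash flow and weight by its period:
  t   CF        PV=CF/(1+0.04725)^t    t·PV
  1     1,312.50     1,253.2824     1,253.2824
  2     1,312.50     1,196.7366     2,393.4732
  3     1,312.50     1,142.7420     3,428.2261
  4     1,312.50     1,091.1836     4,364.7345
  5     1,312.50     1,041.9514     5,209.7571
  6     1,312.50       994.9405     5,969.6428
  7     1,312.50       950.0506     6,650.3541
  8    26,312.50    18,186.9202   145,495.3615
  Σ                 25,857.8073   174,764.8317
Price P = Σ PV = 25,857.8073.
Macaulay duration = Σ(t·PV) / P = 174,764.8317 / 25,857.8073 = 6.75869 half-year periods.
In years: 6.75869 / 2 = 3.37934 years.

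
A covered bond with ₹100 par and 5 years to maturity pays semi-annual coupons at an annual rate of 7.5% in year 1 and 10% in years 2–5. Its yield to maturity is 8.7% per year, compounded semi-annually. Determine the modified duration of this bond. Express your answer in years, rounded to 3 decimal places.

Periodic yield y = 0.0435. First find Macaulay duration:
  t   CF        PV=CF/(1+0.0435)^t    t·PV
  1         3.75         3.5937         3.5937
  2         3.75         3.4439         6.8877
  3         5.00         4.4004        13.2012
  4         5.00         4.2170        16.8679
  5         5.00         4.0412        20.2059
  6         5.00         3.8727        23.2363
  7         5.00         3.7113        25.9789
  8         5.00         3.5566        28.4525
  9         5.00         3.4083        30.6747
  10      105.00        68.5906       685.9063
  Σ                    102.8356       855.0050
P = 102.8356; Macaulay duration = 855.0050 / 102.8356 = 8.31429 half-year periods = 4.15715 years.
Modified duration = D_Mac / (1 + y) = 4.15715 / 1.0435 = 3.98385 years.

3.984 years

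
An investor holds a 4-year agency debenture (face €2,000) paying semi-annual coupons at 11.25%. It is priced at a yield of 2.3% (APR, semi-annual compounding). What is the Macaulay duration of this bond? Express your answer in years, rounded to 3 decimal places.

3.432 years

Periodic yield y = 0.0115. Discount each cash flow and weight by its period:
  t   CF        PV=CF/(1+0.0115)^t    t·PV
  1       112.50       111.2210       111.2210
  2       112.50       109.9565       219.9129
  3       112.50       108.7063       326.1190
  4       112.50       107.4704       429.8817
  5       112.50       106.2486       531.2428
  6       112.50       105.0406       630.2436
  7       112.50       103.8464       726.9246
  8     2,112.50     1,927.8339    15,422.6715
  Σ                  2,680.3237    18,398.2171
Price P = Σ PV = 2,680.3237.
Macaulay duration = Σ(t·PV) / P = 18,398.2171 / 2,680.3237 = 6.86418 half-year periods.
In years: 6.86418 / 2 = 3.43209 years.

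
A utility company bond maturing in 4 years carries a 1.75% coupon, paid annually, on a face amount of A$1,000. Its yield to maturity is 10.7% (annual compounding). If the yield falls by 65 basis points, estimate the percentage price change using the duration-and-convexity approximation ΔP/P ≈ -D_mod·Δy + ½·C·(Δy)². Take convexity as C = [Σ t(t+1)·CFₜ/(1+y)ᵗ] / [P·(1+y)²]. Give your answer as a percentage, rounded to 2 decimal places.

With y = 0.107:
  t   CF        PV=CF/(1+0.107)^t    t·PV        t(t+1)·PV
  1        17.50        15.8085        15.8085          31.6170
  2        17.50        14.2805        28.5610          85.6829
  3        17.50        12.9002        38.7005         154.8020
  4     1,017.50       677.5540     2,710.2161      13,551.0807
  Σ                    720.5432     2,793.2861      13,823.1825
P = 720.5432; D_Mac = 3.87664 yrs; D_mod = 3.50193 yrs; C = 15.65499.
Duration effect: -3.50193 × (-0.0065) = +0.022763
Convexity effect: 0.5 × 15.65499 × (-0.0065)² = +0.0003307
ΔP/P ≈ +0.022763 + 0.0003307 = +0.023093 = +2.3093%.

+2.31%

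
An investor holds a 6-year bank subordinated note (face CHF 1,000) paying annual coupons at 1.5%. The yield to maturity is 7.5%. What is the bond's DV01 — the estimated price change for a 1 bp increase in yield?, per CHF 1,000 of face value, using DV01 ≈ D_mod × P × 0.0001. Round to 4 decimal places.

Periodic yield y = 0.075.
  t   CF        PV=CF/(1+0.075)^t    t·PV
  1        15.00        13.9535        13.9535
  2        15.00        12.9800        25.9600
  3        15.00        12.0744        36.2232
  4        15.00        11.2320        44.9280
  5        15.00        10.4484        52.2419
  6     1,015.00       657.6809     3,946.0856
  Σ                    718.3692     4,119.3923
P = 718.3692; D_Mac = 5.73437 yrs; D_mod = 5.33429 yrs.
DV01 ≈ 5.33429 × 718.3692 × 0.0001 = 0.383199.

CHF 0.3832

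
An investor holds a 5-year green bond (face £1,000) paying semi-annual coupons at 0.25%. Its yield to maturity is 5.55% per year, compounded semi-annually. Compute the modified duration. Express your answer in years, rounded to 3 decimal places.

4.833 years

Periodic yield y = 0.02775. First find Macaulay duration:
  t   CF        PV=CF/(1+0.02775)^t    t·PV
  1         1.25         1.2162         1.2162
  2         1.25         1.1834         2.3668
  3         1.25         1.1515         3.4544
  4         1.25         1.1204         4.4815
  5         1.25         1.0901         5.4506
  6         1.25         1.0607         6.3641
  7         1.25         1.0320         7.2243
  8         1.25         1.0042         8.0334
  9         1.25         0.9771         8.7936
  10    1,001.25       761.4961     7,614.9608
  Σ                    771.3316     7,662.3457
P = 771.3316; Macaulay duration = 7,662.3457 / 771.3316 = 9.93392 half-year periods = 4.96696 years.
Modified duration = D_Mac / (1 + y) = 4.96696 / 1.02775 = 4.83285 years.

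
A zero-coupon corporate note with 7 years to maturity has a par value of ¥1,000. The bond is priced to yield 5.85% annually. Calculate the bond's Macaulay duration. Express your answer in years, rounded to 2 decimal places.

A zero-coupon bond has a single cash flow at maturity, so its Macaulay duration equals its maturity: 7 years.

7.00 years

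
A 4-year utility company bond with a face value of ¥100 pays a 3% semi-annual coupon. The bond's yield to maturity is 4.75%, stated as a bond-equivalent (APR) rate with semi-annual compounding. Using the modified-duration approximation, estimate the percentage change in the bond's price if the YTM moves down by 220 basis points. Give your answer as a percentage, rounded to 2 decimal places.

+8.15%

Periodic yield y = 0.02375. Modified duration first:
  t   CF        PV=CF/(1+0.02375)^t    t·PV
  1         1.50         1.4652         1.4652
  2         1.50         1.4312         2.8624
  3         1.50         1.3980         4.1940
  4         1.50         1.3656         5.4623
  5         1.50         1.3339         6.6695
  6         1.50         1.3030         7.8177
  7         1.50         1.2727         8.9091
  8       101.50        84.1230       672.9840
  Σ                     93.6926       710.3641
P = 93.6926; D_Mac = 7.58186 half-year periods = 3.79093 yrs; D_mod = 3.79093/(1+0.02375) = 3.70299 yrs.
ΔP/P ≈ -D_mod · Δy = -3.70299 × (-0.022) = +0.081466 = +8.1466%.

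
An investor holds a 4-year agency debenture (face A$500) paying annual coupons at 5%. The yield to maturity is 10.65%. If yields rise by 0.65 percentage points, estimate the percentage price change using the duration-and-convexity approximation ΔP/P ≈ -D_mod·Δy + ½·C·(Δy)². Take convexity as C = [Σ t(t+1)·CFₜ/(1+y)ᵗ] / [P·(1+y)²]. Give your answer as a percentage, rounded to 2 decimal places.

-2.14%

With y = 0.1065:
  t   CF        PV=CF/(1+0.1065)^t    t·PV        t(t+1)·PV
  1        25.00        22.5938        22.5938          45.1875
  2        25.00        20.4191        40.8383         122.5148
  3        25.00        18.4538        55.3614         221.4456
  4       525.00       350.2302     1,400.9209       7,004.6046
  Σ                    411.6969     1,519.7143       7,393.7525
P = 411.6969; D_Mac = 3.69134 yrs; D_mod = 3.33605 yrs; C = 14.66846.
Duration effect: -3.33605 × (+0.0065) = -0.021684
Convexity effect: 0.5 × 14.66846 × (0.0065)² = +0.0003099
ΔP/P ≈ -0.021684 + 0.0003099 = -0.021374 = -2.1374%.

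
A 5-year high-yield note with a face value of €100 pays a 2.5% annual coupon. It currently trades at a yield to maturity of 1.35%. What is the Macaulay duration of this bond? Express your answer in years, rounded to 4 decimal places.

Periodic yield y = 0.0135. Discount each cash flow and weight by its year:
  t   CF        PV=CF/(1+0.0135)^t    t·PV
  1         2.50         2.4667         2.4667
  2         2.50         2.4338         4.8677
  3         2.50         2.4014         7.2043
  4         2.50         2.3694         9.4777
  5       102.50        95.8529       479.2643
  Σ                    105.5243       503.2807
Price P = Σ PV = 105.5243.
Macaulay duration = Σ(t·PV) / P = 503.2807 / 105.5243 = 4.76934 years.

4.7693 years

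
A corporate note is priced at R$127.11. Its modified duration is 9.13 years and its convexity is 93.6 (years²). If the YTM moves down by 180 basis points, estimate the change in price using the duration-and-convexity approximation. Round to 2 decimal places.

+R$22.82

Duration effect: -D_mod·Δy = -9.13 × (-0.018) = +0.164340
Convexity effect: ½·C·(Δy)² = 0.5 × 93.6 × (-0.018)² = +0.0151632
ΔP/P ≈ +0.164340 + 0.0151632 = +0.1795032
ΔP ≈ 127.11 × (+0.1795032) = +22.816651752.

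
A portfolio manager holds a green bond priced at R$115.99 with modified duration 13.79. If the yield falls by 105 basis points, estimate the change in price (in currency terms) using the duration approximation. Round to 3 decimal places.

+R$16.795

Duration approximation: ΔP/P ≈ -D_mod · Δy = -13.79 × (-0.0105) = +0.144795.
ΔP ≈ 115.99 × (+0.144795) = +16.79477205.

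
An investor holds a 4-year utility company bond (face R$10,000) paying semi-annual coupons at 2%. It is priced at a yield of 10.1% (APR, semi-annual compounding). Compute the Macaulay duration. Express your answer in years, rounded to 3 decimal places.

3.836 years

Periodic yield y = 0.0505. Discount each cash flow and weight by its period:
  t   CF        PV=CF/(1+0.0505)^t    t·PV
  1       100.00        95.1928        95.1928
  2       100.00        90.6166       181.2333
  3       100.00        86.2605       258.7814
  4       100.00        82.1137       328.4549
  5       100.00        78.1663       390.8316
  6       100.00        74.4087       446.4521
  7       100.00        70.8317       495.8218
  8    10,100.00     6,810.0911    54,480.7286
  Σ                  7,387.6814    56,677.4965
Price P = Σ PV = 7,387.6814.
Macaulay duration = Σ(t·PV) / P = 56,677.4965 / 7,387.6814 = 7.67189 half-year periods.
In years: 7.67189 / 2 = 3.83595 years.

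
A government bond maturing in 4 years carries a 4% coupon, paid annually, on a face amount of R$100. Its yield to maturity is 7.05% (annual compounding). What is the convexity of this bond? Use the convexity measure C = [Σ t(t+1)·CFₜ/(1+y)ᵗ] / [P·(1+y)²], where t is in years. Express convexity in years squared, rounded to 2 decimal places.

16.07

With y = 0.0705:
  t   CF        PV=CF/(1+0.0705)^t    t·PV        t(t+1)·PV
  1         4.00         3.7366         3.7366           7.4731
  2         4.00         3.4905         6.9810          20.9430
  3         4.00         3.2606         9.7819          39.1274
  4       104.00        79.1930       316.7719       1,583.8595
  Σ                     89.6807       337.2713       1,651.4030
P = 89.6807.
Convexity = Σ t(t+1)·PV / [P·(1+y)²] = 1,651.4030 / (89.6807 × 1.145970) = 16.06871.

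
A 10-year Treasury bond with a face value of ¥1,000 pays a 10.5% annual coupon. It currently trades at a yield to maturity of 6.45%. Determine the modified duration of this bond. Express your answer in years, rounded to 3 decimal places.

6.636 years

Periodic yield y = 0.0645. First find Macaulay duration:
  t   CF        PV=CF/(1+0.0645)^t    t·PV
  1       105.00        98.6379        98.6379
  2       105.00        92.6612       185.3224
  3       105.00        87.0467       261.1401
  4       105.00        81.7724       327.0895
  5       105.00        76.8176       384.0882
  6       105.00        72.1631       432.9787
  7       105.00        67.7906       474.5344
  8       105.00        63.6831       509.4645
  9       105.00        59.8244       538.4195
  10    1,105.00       591.4331     5,914.3309
  Σ                  1,291.8301     9,126.0062
P = 1,291.8301; Macaulay duration = 9,126.0062 / 1,291.8301 = 7.06440 years.
Modified duration = D_Mac / (1 + y) = 7.06440 / 1.0645 = 6.63636 years.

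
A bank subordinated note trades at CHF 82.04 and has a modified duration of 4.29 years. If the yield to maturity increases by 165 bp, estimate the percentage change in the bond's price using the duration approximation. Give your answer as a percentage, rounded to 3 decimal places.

Duration approximation: ΔP/P ≈ -D_mod · Δy = -4.29 × (+0.0165) = -0.070785.
As a percentage: -7.0785%.

-7.079%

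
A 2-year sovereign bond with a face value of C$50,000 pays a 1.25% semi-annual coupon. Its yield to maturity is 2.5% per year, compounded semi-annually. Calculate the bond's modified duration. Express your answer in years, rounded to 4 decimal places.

1.9567 years

Periodic yield y = 0.0125. First find Macaulay duration:
  t   CF        PV=CF/(1+0.0125)^t    t·PV
  1       312.50       308.6420       308.6420
  2       312.50       304.8316       609.6632
  3       312.50       301.0682       903.2047
  4    50,312.50    47,873.5651   191,494.2604
  Σ                 48,788.1069   193,315.7702
P = 48,788.1069; Macaulay duration = 193,315.7702 / 48,788.1069 = 3.96235 half-year periods = 1.98118 years.
Modified duration = D_Mac / (1 + y) = 1.98118 / 1.0125 = 1.95672 years.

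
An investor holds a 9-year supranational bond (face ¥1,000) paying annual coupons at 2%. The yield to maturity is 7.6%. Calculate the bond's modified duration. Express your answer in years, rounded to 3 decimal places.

Periodic yield y = 0.076. First find Macaulay duration:
  t   CF        PV=CF/(1+0.076)^t    t·PV
  1        20.00        18.5874        18.5874
  2        20.00        17.2745        34.5490
  3        20.00        16.0544        48.1631
  4        20.00        14.9204        59.6817
  5        20.00        13.8666        69.3328
  6        20.00        12.8871        77.3228
  7        20.00        11.9769        83.8382
  8        20.00        11.1309        89.0475
  9     1,020.00       527.5817     4,748.2354
  Σ                    644.2799     5,228.7578
P = 644.2799; Macaulay duration = 5,228.7578 / 644.2799 = 8.11566 years.
Modified duration = D_Mac / (1 + y) = 8.11566 / 1.076 = 7.54244 years.

7.542 years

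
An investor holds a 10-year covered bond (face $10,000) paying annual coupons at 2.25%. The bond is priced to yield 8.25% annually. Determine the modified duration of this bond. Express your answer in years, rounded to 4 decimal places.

8.0585 years

Periodic yield y = 0.0825. First find Macaulay duration:
  t   CF        PV=CF/(1+0.0825)^t    t·PV
  1       225.00       207.8522       207.8522
  2       225.00       192.0113       384.0225
  3       225.00       177.3776       532.1328
  4       225.00       163.8592       655.4369
  5       225.00       151.3711       756.8555
  6       225.00       139.8347       839.0085
  7       225.00       129.1776       904.2431
  8       225.00       119.3326       954.6612
  9       225.00       110.2380       992.1421
  10   10,225.00     4,627.9032    46,279.0320
  Σ                  6,018.9576    52,505.3869
P = 6,018.9576; Macaulay duration = 52,505.3869 / 6,018.9576 = 8.72334 years.
Modified duration = D_Mac / (1 + y) = 8.72334 / 1.0825 = 8.05851 years.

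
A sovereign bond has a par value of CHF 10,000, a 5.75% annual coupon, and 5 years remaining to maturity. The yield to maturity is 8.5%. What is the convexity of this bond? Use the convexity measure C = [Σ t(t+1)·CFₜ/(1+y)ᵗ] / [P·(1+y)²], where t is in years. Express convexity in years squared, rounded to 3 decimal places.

With y = 0.085:
  t   CF        PV=CF/(1+0.085)^t    t·PV        t(t+1)·PV
  1       575.00       529.9539       529.9539       1,059.9078
  2       575.00       488.4368       976.8736       2,930.6207
  3       575.00       450.1722     1,350.5165       5,402.0659
  4       575.00       414.9052     1,659.6209       8,298.1043
  5    10,575.00     7,032.8554    35,164.2768     210,985.6605
  Σ                  8,916.3234    39,681.2416     228,676.3593
P = 8,916.3234.
Convexity = Σ t(t+1)·PV / [P·(1+y)²] = 228,676.3593 / (8,916.3234 × 1.177225) = 21.78592.

21.786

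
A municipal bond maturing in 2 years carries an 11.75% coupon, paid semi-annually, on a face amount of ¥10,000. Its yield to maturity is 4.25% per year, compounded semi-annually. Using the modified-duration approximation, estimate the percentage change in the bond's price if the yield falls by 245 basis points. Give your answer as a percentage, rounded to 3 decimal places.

Periodic yield y = 0.02125. Modified duration first:
  t   CF        PV=CF/(1+0.02125)^t    t·PV
  1       587.50       575.2754       575.2754
  2       587.50       563.3052     1,126.6103
  3       587.50       551.5840     1,654.7520
  4    10,587.50     9,733.4129    38,933.6514
  Σ                 11,423.5774    42,290.2892
P = 11,423.5774; D_Mac = 3.70202 half-year periods = 1.85101 yrs; D_mod = 1.85101/(1+0.02125) = 1.81249 yrs.
ΔP/P ≈ -D_mod · Δy = -1.81249 × (-0.0245) = +0.044406 = +4.4406%.

+4.441%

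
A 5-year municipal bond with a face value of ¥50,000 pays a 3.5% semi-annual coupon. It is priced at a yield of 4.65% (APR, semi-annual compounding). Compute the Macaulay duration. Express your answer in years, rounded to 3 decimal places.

Periodic yield y = 0.02325. Discount each cash flow and weight by its period:
  t   CF        PV=CF/(1+0.02325)^t    t·PV
  1       875.00       855.1185       855.1185
  2       875.00       835.6887     1,671.3775
  3       875.00       816.7004     2,450.1013
  4       875.00       798.1436     3,192.5744
  5       875.00       780.0084     3,900.0421
  6       875.00       762.2853     4,573.7117
  7       875.00       744.9648     5,214.7539
  8       875.00       728.0380     5,824.3037
  9       875.00       711.4957     6,403.4612
  10   50,875.00    40,428.4312   404,284.3119
  Σ                 47,460.8747   438,369.7562
Price P = Σ PV = 47,460.8747.
Macaulay duration = Σ(t·PV) / P = 438,369.7562 / 47,460.8747 = 9.23644 half-year periods.
In years: 9.23644 / 2 = 4.61822 years.

4.618 years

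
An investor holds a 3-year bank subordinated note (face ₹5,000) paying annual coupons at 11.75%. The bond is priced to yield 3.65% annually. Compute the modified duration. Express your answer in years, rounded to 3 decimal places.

2.630 years

Periodic yield y = 0.0365. First find Macaulay duration:
  t   CF        PV=CF/(1+0.0365)^t    t·PV
  1       587.50       566.8114       566.8114
  2       587.50       546.8513     1,093.7026
  3     5,587.50     5,017.7569    15,053.2707
  Σ                  6,131.4196    16,713.7847
P = 6,131.4196; Macaulay duration = 16,713.7847 / 6,131.4196 = 2.72592 years.
Modified duration = D_Mac / (1 + y) = 2.72592 / 1.0365 = 2.62993 years.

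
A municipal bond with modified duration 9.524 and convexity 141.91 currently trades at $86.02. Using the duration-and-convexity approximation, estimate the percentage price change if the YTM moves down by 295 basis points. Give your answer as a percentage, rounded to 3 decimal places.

+34.271%

Duration effect: -D_mod·Δy = -9.524 × (-0.0295) = +0.280958
Convexity effect: ½·C·(Δy)² = 0.5 × 141.91 × (-0.0295)² = +0.06174858875
ΔP/P ≈ +0.280958 + 0.06174858875 = +0.34270658875
= +34.270658875%.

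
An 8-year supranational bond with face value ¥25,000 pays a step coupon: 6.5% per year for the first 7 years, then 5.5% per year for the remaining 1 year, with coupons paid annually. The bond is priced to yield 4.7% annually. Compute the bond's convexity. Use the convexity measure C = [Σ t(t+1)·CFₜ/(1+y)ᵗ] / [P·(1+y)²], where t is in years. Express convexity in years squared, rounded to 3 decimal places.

With y = 0.047:
  t   CF        PV=CF/(1+0.047)^t    t·PV        t(t+1)·PV
  1     1,625.00     1,552.0535     1,552.0535       3,104.1070
  2     1,625.00     1,482.3816     2,964.7631       8,894.2893
  3     1,625.00     1,415.8372     4,247.5116      16,990.0465
  4     1,625.00     1,352.2800     5,409.1202      27,045.6009
  5     1,625.00     1,291.5760     6,457.8799      38,747.2792
  6     1,625.00     1,233.5969     7,401.5815      51,811.0705
  7     1,625.00     1,178.2206     8,247.5439      65,980.3508
  8    26,375.00    18,264.9722   146,119.7774   1,315,077.9964
  Σ                 27,770.9179   182,400.2310   1,527,650.7405
P = 27,770.9179.
Convexity = Σ t(t+1)·PV / [P·(1+y)²] = 1,527,650.7405 / (27,770.9179 × 1.096209) = 50.18113.

50.181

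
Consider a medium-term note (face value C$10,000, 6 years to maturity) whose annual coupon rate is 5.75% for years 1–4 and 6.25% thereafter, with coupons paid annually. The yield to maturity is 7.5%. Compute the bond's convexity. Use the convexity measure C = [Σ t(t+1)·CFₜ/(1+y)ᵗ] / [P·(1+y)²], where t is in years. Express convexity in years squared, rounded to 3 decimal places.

With y = 0.075:
  t   CF        PV=CF/(1+0.075)^t    t·PV        t(t+1)·PV
  1       575.00       534.8837       534.8837       1,069.7674
  2       575.00       497.5663       995.1325       2,985.3975
  3       575.00       462.8523     1,388.5570       5,554.2279
  4       575.00       430.5603     1,722.2412       8,611.2061
  5       625.00       435.3491     2,176.7457      13,060.4744
  6    10,625.00     6,884.5911    41,307.5468     289,152.8276
  Σ                  9,245.8029    48,125.1070     320,433.9009
P = 9,245.8029.
Convexity = Σ t(t+1)·PV / [P·(1+y)²] = 320,433.9009 / (9,245.8029 × 1.155625) = 29.99003.

29.990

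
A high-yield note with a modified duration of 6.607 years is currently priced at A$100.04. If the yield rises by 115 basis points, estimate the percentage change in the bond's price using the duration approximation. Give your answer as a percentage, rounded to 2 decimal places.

Duration approximation: ΔP/P ≈ -D_mod · Δy = -6.607 × (+0.0115) = -0.0759805.
As a percentage: -7.59805%.

-7.60%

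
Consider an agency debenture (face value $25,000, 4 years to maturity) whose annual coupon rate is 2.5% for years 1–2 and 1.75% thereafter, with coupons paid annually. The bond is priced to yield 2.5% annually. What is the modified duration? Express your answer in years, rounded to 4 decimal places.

Periodic yield y = 0.025. First find Macaulay duration:
  t   CF        PV=CF/(1+0.025)^t    t·PV
  1       625.00       609.7561       609.7561
  2       625.00       594.8840     1,189.7680
  3       437.50       406.2622     1,218.7867
  4    25,437.50    23,045.1195    92,180.4781
  Σ                 24,656.0219    95,198.7889
P = 24,656.0219; Macaulay duration = 95,198.7889 / 24,656.0219 = 3.86108 years.
Modified duration = D_Mac / (1 + y) = 3.86108 / 1.025 = 3.76690 years.

3.7669 years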